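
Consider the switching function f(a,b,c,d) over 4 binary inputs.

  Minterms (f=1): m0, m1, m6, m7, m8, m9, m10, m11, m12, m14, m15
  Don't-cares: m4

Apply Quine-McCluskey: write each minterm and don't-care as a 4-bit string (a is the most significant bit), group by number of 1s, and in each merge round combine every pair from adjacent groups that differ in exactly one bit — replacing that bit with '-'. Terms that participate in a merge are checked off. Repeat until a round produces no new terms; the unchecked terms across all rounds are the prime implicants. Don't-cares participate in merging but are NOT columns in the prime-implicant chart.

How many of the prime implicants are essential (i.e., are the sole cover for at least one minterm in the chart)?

2

size-2^0 implicants → 0000(✓)  0001(✓)  0100(✓)  0110(✓)  0111(✓)  1000(✓)  1001(✓)  1010(✓)  1011(✓)  1100(✓)  1110(✓)  1111(✓)
size-2^1 implicants → -000(✓)  -001(✓)  -100(✓)  -110(✓)  -111(✓)  0-00(✓)  000-(✓)  01-0(✓)  011-(✓)  1-00(✓)  1-10(✓)  1-11(✓)  10-0(✓)  10-1(✓)  100-(✓)  101-(✓)  11-0(✓)  111-(✓)
size-2^2 implicants → --00  -00-  -1-0  -11-  1--0  1-1-  10--
Unchecked terms (primes): --00, -00-, -1-0, -11-, 1--0, 1-1-, 10--
Minterm coverage:
  m0 ⊆ --00,-00-
  m1 ⊆ -00- [E]
  m6 ⊆ -1-0,-11-
  m7 ⊆ -11- [E]
  m8 ⊆ --00,-00-,1--0,10--
  m9 ⊆ -00-,10--
  m10 ⊆ 1--0,1-1-,10--
  m11 ⊆ 1-1-,10--
  m12 ⊆ --00,-1-0,1--0
  m14 ⊆ -1-0,-11-,1--0,1-1-
  m15 ⊆ -11-,1-1-
E = {-00-, -11-}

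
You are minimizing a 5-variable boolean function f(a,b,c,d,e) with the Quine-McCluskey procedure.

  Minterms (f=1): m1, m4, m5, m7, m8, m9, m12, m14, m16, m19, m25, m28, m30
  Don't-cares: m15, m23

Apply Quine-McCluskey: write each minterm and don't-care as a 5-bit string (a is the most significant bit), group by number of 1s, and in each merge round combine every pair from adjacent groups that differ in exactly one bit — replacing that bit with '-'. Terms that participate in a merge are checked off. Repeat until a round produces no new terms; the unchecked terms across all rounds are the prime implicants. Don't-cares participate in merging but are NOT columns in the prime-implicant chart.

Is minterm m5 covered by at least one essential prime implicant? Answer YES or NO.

Round 0: 00001✓ 00100✓ 00101✓ 00111✓ 01000✓ 01001✓ 01100✓ 01110✓ 01111✓ 10000 10011✓ 10111✓ 11001✓ 11100✓ 11110✓
Round 1: -0111 -1001 -1100✓ -1110✓ 0-001 0-100 0-111 00-01 001-1 0010- 01-00 0100- 011-0✓ 0111- 10-11 111-0✓
Round 2: -11-0
PIs = {-0111, -1001, -11-0, 0-001, 0-100, 0-111, 00-01, 001-1, 0010-, 01-00, 0100-, 0111-, 10-11, 10000}
Coverage chart:
  m1: 0-001,00-01
  m4: 0-100,0010-
  m5: 00-01,001-1,0010-
  m7: -0111,0-111,001-1
  m8: 01-00,0100-
  m9: -1001,0-001,0100-
  m12: -11-0,0-100,01-00
  m14: -11-0,0111-
  m16: 10000 ←essential
  m19: 10-11 ←essential
  m25: -1001 ←essential
  m28: -11-0 ←essential
  m30: -11-0 ←essential
Essential: -1001, -11-0, 10-11, 10000

NO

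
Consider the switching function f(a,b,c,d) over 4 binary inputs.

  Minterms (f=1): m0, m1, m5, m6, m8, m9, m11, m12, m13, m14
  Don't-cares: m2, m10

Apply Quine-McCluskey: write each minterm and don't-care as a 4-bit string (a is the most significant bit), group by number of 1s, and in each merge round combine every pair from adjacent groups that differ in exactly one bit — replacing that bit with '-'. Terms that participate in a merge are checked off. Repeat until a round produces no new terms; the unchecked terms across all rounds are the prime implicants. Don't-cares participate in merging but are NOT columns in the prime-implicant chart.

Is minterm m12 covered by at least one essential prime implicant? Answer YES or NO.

[col 0] 0000*, 0001*, 0010*, 0101*, 0110*, 1000*, 1001*, 1010*, 1011*, 1100*, 1101*, 1110*
[col 1] -000*, -001*, -010*, -101*, -110*, 0-01*, 0-10*, 00-0*, 000-*, 1-00*, 1-01*, 1-10*, 10-0*, 10-1*, 100-*, 101-*, 11-0*, 110-*
[col 2] --01, --10, -0-0, -00-, 1--0, 1-0-, 10--
Prime implicants: --01, --10, -0-0, -00-, 1--0, 1-0-, 10--
PI chart (minterm → PIs covering it):
  0 | -0-0,-00-
  1 | --01,-00-
  5 | --01  (sole → essential)
  6 | --10  (sole → essential)
  8 | -0-0,-00-,1--0,1-0-,10--
  9 | --01,-00-,1-0-,10--
  11 | 10--  (sole → essential)
  12 | 1--0,1-0-
  13 | --01,1-0-
  14 | --10,1--0
Essential prime implicants: --01, --10, 10--

NO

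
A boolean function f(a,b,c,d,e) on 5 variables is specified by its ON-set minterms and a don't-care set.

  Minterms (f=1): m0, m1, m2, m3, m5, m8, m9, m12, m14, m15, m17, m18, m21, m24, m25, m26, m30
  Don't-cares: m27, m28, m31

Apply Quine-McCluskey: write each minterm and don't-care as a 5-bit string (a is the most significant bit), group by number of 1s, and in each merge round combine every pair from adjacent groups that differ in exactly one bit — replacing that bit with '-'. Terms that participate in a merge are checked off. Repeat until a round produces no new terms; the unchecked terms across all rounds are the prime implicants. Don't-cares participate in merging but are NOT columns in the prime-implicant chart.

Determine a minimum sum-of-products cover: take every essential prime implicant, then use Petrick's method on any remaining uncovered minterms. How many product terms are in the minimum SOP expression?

6

size-2^0 implicants → 00000(✓)  00001(✓)  00010(✓)  00011(✓)  00101(✓)  01000(✓)  01001(✓)  01100(✓)  01110(✓)  01111(✓)  10001(✓)  10010(✓)  10101(✓)  11000(✓)  11001(✓)  11010(✓)  11011(✓)  11100(✓)  11110(✓)  11111(✓)
size-2^1 implicants → -0001(✓)  -0010  -0101(✓)  -1000(✓)  -1001(✓)  -1100(✓)  -1110(✓)  -1111(✓)  0-000(✓)  0-001(✓)  00-01(✓)  000-0(✓)  000-1(✓)  0000-(✓)  0001-(✓)  01-00(✓)  0100-(✓)  011-0(✓)  0111-(✓)  1-001(✓)  1-010  10-01(✓)  11-00(✓)  11-10(✓)  11-11(✓)  110-0(✓)  110-1(✓)  1100-(✓)  1101-(✓)  111-0(✓)  1111-(✓)
size-2^2 implicants → --001  -0-01  -1-00  -100-  -11-0  -111-  0-00-  000--  11--0  11-1-  110--
Unchecked terms (primes): --001, -0-01, -0010, -1-00, -100-, -11-0, -111-, 0-00-, 000--, 1-010, 11--0, 11-1-, 110--
Minterm coverage:
  m0 ⊆ 0-00-,000--
  m1 ⊆ --001,-0-01,0-00-,000--
  m2 ⊆ -0010,000--
  m3 ⊆ 000-- [E]
  m5 ⊆ -0-01 [E]
  m8 ⊆ -1-00,-100-,0-00-
  m9 ⊆ --001,-100-,0-00-
  m12 ⊆ -1-00,-11-0
  m14 ⊆ -11-0,-111-
  m15 ⊆ -111- [E]
  m17 ⊆ --001,-0-01
  m18 ⊆ -0010,1-010
  m21 ⊆ -0-01 [E]
  m24 ⊆ -1-00,-100-,11--0,110--
  m25 ⊆ --001,-100-,110--
  m26 ⊆ 1-010,11--0,11-1-,110--
  m30 ⊆ -11-0,-111-,11--0,11-1-
E = {-0-01, -111-, 000--}
Petrick residual → --001, -1-00, 1-010
Cover = c'd'e + b'd'e + bd'e' + bcd + a'b'c' + ac'de'  |cover|=6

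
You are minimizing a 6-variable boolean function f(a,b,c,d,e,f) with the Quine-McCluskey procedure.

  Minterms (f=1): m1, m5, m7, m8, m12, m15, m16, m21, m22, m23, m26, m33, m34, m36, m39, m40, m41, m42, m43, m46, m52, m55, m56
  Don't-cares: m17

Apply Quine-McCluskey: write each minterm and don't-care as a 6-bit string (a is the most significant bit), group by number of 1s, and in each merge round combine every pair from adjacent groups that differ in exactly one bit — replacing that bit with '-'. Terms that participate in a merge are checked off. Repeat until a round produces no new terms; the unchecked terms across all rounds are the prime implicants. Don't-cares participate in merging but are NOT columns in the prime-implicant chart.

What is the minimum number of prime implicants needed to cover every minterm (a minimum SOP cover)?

size-2^0 implicants → 000001(✓)  000101(✓)  000111(✓)  001000(✓)  001100(✓)  001111(✓)  010000(✓)  010001(✓)  010101(✓)  010110(✓)  010111(✓)  011010  100001(✓)  100010(✓)  100100(✓)  100111(✓)  101000(✓)  101001(✓)  101010(✓)  101011(✓)  101110(✓)  110100(✓)  110111(✓)  111000(✓)
size-2^1 implicants → -00001  -00111(✓)  -01000  -10111(✓)  0-0001(✓)  0-0101(✓)  0-0111(✓)  00-111  000-01(✓)  0001-1(✓)  001-00  010-01(✓)  01000-  0101-1(✓)  01011-  1-0100  1-0111(✓)  1-1000  10-001  10-010  101-10  1010-0(✓)  1010-1(✓)  10100-(✓)  10101-(✓)
size-2^2 implicants → --0111  0-0-01  0-01-1  1010--
Unchecked terms (primes): --0111, -00001, -01000, 0-0-01, 0-01-1, 00-111, 001-00, 01000-, 01011-, 011010, 1-0100, 1-1000, 10-001, 10-010, 101-10, 1010--
Minterm coverage:
  m1 ⊆ -00001,0-0-01
  m5 ⊆ 0-0-01,0-01-1
  m7 ⊆ --0111,0-01-1,00-111
  m8 ⊆ -01000,001-00
  m12 ⊆ 001-00 [E]
  m15 ⊆ 00-111 [E]
  m16 ⊆ 01000- [E]
  m21 ⊆ 0-0-01,0-01-1
  m22 ⊆ 01011- [E]
  m23 ⊆ --0111,0-01-1,01011-
  m26 ⊆ 011010 [E]
  m33 ⊆ -00001,10-001
  m34 ⊆ 10-010 [E]
  m36 ⊆ 1-0100 [E]
  m39 ⊆ --0111 [E]
  m40 ⊆ -01000,1-1000,1010--
  m41 ⊆ 10-001,1010--
  m42 ⊆ 10-010,101-10,1010--
  m43 ⊆ 1010-- [E]
  m46 ⊆ 101-10 [E]
  m52 ⊆ 1-0100 [E]
  m55 ⊆ --0111 [E]
  m56 ⊆ 1-1000 [E]
E = {--0111, 00-111, 001-00, 01000-, 01011-, 011010, 1-0100, 1-1000, 10-010, 101-10, 1010--}
Petrick residual → -00001, 0-0-01
Cover = c'def + b'c'd'e'f + a'c'e'f + a'b'def + a'b'ce'f' + a'bc'd'e' + a'bc'de + a'bcd'ef' + ac'de'f' + acd'e'f' + ab'd'ef' + ab'cef' + ab'cd'  |cover|=13

13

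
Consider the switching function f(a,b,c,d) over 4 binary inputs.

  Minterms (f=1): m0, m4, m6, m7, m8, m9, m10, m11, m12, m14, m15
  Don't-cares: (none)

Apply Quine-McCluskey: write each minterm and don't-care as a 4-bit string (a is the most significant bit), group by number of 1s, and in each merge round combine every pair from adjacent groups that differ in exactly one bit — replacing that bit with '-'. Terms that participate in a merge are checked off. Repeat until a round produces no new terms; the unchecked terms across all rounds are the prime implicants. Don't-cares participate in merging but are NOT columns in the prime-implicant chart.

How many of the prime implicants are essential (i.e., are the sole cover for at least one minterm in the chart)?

Round 0: 0000✓ 0100✓ 0110✓ 0111✓ 1000✓ 1001✓ 1010✓ 1011✓ 1100✓ 1110✓ 1111✓
Round 1: -000✓ -100✓ -110✓ -111✓ 0-00✓ 01-0✓ 011-✓ 1-00✓ 1-10✓ 1-11✓ 10-0✓ 10-1✓ 100-✓ 101-✓ 11-0✓ 111-✓
Round 2: --00 -1-0 -11- 1--0 1-1- 10--
PIs = {--00, -1-0, -11-, 1--0, 1-1-, 10--}
Coverage chart:
  m0: --00 ←essential
  m4: --00,-1-0
  m6: -1-0,-11-
  m7: -11- ←essential
  m8: --00,1--0,10--
  m9: 10-- ←essential
  m10: 1--0,1-1-,10--
  m11: 1-1-,10--
  m12: --00,-1-0,1--0
  m14: -1-0,-11-,1--0,1-1-
  m15: -11-,1-1-
Essential: --00, -11-, 10--

3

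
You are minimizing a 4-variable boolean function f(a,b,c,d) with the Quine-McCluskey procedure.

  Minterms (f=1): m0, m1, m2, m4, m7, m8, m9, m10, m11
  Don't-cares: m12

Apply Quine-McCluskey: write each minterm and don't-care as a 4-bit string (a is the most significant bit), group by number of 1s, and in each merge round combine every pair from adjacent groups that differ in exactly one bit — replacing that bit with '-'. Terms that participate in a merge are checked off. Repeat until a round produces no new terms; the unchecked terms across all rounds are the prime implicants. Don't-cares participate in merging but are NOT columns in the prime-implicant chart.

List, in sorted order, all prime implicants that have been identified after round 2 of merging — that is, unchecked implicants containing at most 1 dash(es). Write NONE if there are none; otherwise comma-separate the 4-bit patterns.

0111

size-2^0 implicants → 0000(✓)  0001(✓)  0010(✓)  0100(✓)  0111  1000(✓)  1001(✓)  1010(✓)  1011(✓)  1100(✓)
size-2^1 implicants → -000(✓)  -001(✓)  -010(✓)  -100(✓)  0-00(✓)  00-0(✓)  000-(✓)  1-00(✓)  10-0(✓)  10-1(✓)  100-(✓)  101-(✓)
size-2^2 implicants → --00  -0-0  -00-  10--
Unchecked terms (primes): --00, -0-0, -00-, 0111, 10--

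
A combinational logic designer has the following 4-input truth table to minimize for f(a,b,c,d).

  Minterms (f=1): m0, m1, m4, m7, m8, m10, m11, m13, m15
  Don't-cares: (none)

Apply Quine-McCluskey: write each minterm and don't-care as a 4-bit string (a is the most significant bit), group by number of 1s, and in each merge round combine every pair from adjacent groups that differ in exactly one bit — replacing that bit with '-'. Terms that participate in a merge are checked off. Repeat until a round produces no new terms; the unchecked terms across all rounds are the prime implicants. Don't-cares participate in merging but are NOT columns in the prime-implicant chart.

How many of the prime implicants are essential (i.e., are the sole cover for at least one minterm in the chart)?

[col 0] 0000*, 0001*, 0100*, 0111*, 1000*, 1010*, 1011*, 1101*, 1111*
[col 1] -000, -111, 0-00, 000-, 1-11, 10-0, 101-, 11-1
Prime implicants: -000, -111, 0-00, 000-, 1-11, 10-0, 101-, 11-1
PI chart (minterm → PIs covering it):
  0 | -000,0-00,000-
  1 | 000-  (sole → essential)
  4 | 0-00  (sole → essential)
  7 | -111  (sole → essential)
  8 | -000,10-0
  10 | 10-0,101-
  11 | 1-11,101-
  13 | 11-1  (sole → essential)
  15 | -111,1-11,11-1
Essential prime implicants: -111, 0-00, 000-, 11-1

4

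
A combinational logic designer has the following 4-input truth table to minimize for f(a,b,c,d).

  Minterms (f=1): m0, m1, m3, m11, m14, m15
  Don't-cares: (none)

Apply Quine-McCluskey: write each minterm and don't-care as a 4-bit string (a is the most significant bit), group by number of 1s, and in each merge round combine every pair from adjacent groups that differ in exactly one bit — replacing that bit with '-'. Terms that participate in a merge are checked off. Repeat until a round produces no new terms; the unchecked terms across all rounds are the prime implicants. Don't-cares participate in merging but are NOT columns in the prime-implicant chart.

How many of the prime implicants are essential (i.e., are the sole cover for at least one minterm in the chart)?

2

Round 0: 0000✓ 0001✓ 0011✓ 1011✓ 1110✓ 1111✓
Round 1: -011 00-1 000- 1-11 111-
PIs = {-011, 00-1, 000-, 1-11, 111-}
Coverage chart:
  m0: 000- ←essential
  m1: 00-1,000-
  m3: -011,00-1
  m11: -011,1-11
  m14: 111- ←essential
  m15: 1-11,111-
Essential: 000-, 111-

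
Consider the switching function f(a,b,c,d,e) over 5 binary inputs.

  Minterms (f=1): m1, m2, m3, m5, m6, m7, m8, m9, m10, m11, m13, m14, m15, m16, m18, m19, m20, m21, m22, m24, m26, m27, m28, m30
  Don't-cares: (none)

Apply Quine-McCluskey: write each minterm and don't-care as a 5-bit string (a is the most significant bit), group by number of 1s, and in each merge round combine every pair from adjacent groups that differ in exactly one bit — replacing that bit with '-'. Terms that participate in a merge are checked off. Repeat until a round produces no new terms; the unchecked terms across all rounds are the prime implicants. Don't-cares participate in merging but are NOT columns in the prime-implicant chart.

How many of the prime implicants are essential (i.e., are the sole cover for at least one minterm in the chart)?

3

Round 0: 00001✓ 00010✓ 00011✓ 00101✓ 00110✓ 00111✓ 01000✓ 01001✓ 01010✓ 01011✓ 01101✓ 01110✓ 01111✓ 10000✓ 10010✓ 10011✓ 10100✓ 10101✓ 10110✓ 11000✓ 11010✓ 11011✓ 11100✓ 11110✓
Round 1: -0010✓ -0011✓ -0101 -0110✓ -1000✓ -1010✓ -1011✓ -1110✓ 0-001✓ 0-010✓ 0-011✓ 0-101✓ 0-110✓ 0-111✓ 00-01✓ 00-10✓ 00-11✓ 000-1✓ 0001-✓ 001-1✓ 0011-✓ 01-01✓ 01-10✓ 01-11✓ 010-0✓ 010-1✓ 0100-✓ 0101-✓ 011-1✓ 0111-✓ 1-000✓ 1-010✓ 1-011✓ 1-100✓ 1-110✓ 10-00✓ 10-10✓ 100-0✓ 1001-✓ 101-0✓ 1010- 11-00✓ 11-10✓ 110-0✓ 1101-✓ 111-0✓
Round 2: --010✓ --011✓ --110✓ -0-10✓ -001-✓ -1-10✓ -10-0 -101-✓ 0--01✓ 0--10✓ 0--11✓ 0-0-1✓ 0-01-✓ 0-1-1✓ 0-11-✓ 00--1✓ 00-1-✓ 01--1✓ 01-1-✓ 010-- 1--00✓ 1--10✓ 1-0-0✓ 1-01-✓ 1-1-0✓ 10--0✓ 11--0✓
Round 3: ---10 --01- 0---1 0--1- 1---0
PIs = {---10, --01-, -0101, -10-0, 0---1, 0--1-, 010--, 1---0, 1010-}
Coverage chart:
  m1: 0---1 ←essential
  m2: ---10,--01-,0--1-
  m3: --01-,0---1,0--1-
  m5: -0101,0---1
  m6: ---10,0--1-
  m7: 0---1,0--1-
  m8: -10-0,010--
  m9: 0---1,010--
  m10: ---10,--01-,-10-0,0--1-,010--
  m11: --01-,0---1,0--1-,010--
  m13: 0---1 ←essential
  m14: ---10,0--1-
  m15: 0---1,0--1-
  m16: 1---0 ←essential
  m18: ---10,--01-,1---0
  m19: --01- ←essential
  m20: 1---0,1010-
  m21: -0101,1010-
  m22: ---10,1---0
  m24: -10-0,1---0
  m26: ---10,--01-,-10-0,1---0
  m27: --01- ←essential
  m28: 1---0 ←essential
  m30: ---10,1---0
Essential: --01-, 0---1, 1---0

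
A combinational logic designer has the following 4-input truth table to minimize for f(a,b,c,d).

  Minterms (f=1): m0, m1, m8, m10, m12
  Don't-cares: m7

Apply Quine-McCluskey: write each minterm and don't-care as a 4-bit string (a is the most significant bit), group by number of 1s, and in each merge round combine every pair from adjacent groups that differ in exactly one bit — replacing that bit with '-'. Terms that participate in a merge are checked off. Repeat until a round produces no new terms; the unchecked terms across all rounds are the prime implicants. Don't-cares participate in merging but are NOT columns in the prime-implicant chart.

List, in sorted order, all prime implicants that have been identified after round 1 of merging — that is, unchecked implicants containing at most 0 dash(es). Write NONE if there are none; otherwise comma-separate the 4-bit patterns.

size-2^0 implicants → 0000(✓)  0001(✓)  0111  1000(✓)  1010(✓)  1100(✓)
size-2^1 implicants → -000  000-  1-00  10-0
Unchecked terms (primes): -000, 000-, 0111, 1-00, 10-0

0111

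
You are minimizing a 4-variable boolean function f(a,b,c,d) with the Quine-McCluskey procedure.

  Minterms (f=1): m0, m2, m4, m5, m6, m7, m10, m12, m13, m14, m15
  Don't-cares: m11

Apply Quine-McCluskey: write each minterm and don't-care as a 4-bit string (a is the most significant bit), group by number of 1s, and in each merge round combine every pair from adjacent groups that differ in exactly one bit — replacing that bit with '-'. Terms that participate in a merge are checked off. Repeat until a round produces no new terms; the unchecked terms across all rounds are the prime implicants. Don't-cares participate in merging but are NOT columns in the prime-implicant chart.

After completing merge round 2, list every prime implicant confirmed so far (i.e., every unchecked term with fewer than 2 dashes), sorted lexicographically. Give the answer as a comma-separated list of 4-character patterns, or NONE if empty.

NONE

Round 0: 0000✓ 0010✓ 0100✓ 0101✓ 0110✓ 0111✓ 1010✓ 1011✓ 1100✓ 1101✓ 1110✓ 1111✓
Round 1: -010✓ -100✓ -101✓ -110✓ -111✓ 0-00✓ 0-10✓ 00-0✓ 01-0✓ 01-1✓ 010-✓ 011-✓ 1-10✓ 1-11✓ 101-✓ 11-0✓ 11-1✓ 110-✓ 111-✓
Round 2: --10 -1-0✓ -1-1✓ -10-✓ -11-✓ 0--0 01--✓ 1-1- 11--✓
Round 3: -1--
PIs = {--10, -1--, 0--0, 1-1-}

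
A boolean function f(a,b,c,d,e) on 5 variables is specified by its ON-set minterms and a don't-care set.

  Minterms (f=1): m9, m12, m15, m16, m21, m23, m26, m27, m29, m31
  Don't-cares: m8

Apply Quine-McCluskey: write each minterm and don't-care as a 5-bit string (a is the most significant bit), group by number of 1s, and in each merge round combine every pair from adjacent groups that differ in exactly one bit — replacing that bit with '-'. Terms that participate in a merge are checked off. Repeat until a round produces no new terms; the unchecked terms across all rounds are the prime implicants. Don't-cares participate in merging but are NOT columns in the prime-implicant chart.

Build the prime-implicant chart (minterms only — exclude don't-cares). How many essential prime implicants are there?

Round 0: 01000✓ 01001✓ 01100✓ 01111✓ 10000 10101✓ 10111✓ 11010✓ 11011✓ 11101✓ 11111✓
Round 1: -1111 01-00 0100- 1-101✓ 1-111✓ 101-1✓ 11-11 1101- 111-1✓
Round 2: 1-1-1
PIs = {-1111, 01-00, 0100-, 1-1-1, 10000, 11-11, 1101-}
Coverage chart:
  m9: 0100- ←essential
  m12: 01-00 ←essential
  m15: -1111 ←essential
  m16: 10000 ←essential
  m21: 1-1-1 ←essential
  m23: 1-1-1 ←essential
  m26: 1101- ←essential
  m27: 11-11,1101-
  m29: 1-1-1 ←essential
  m31: -1111,1-1-1,11-11
Essential: -1111, 01-00, 0100-, 1-1-1, 10000, 1101-

6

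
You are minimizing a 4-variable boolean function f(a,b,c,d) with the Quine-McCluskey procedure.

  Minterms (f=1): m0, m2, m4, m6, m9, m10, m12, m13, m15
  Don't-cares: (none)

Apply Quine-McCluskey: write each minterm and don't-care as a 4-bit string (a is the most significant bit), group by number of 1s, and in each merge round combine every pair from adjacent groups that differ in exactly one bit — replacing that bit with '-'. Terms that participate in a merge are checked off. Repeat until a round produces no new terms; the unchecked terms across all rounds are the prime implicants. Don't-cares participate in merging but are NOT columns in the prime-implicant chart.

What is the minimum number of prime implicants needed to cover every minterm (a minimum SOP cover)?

[col 0] 0000*, 0010*, 0100*, 0110*, 1001*, 1010*, 1100*, 1101*, 1111*
[col 1] -010, -100, 0-00*, 0-10*, 00-0*, 01-0*, 1-01, 11-1, 110-
[col 2] 0--0
Prime implicants: -010, -100, 0--0, 1-01, 11-1, 110-
PI chart (minterm → PIs covering it):
  0 | 0--0  (sole → essential)
  2 | -010,0--0
  4 | -100,0--0
  6 | 0--0  (sole → essential)
  9 | 1-01  (sole → essential)
  10 | -010  (sole → essential)
  12 | -100,110-
  13 | 1-01,11-1,110-
  15 | 11-1  (sole → essential)
Essential prime implicants: -010, 0--0, 1-01, 11-1
Petrick residual → -100
Minimum SOP uses 5 PIs: b'cd' + bc'd' + a'd' + ac'd + abd

5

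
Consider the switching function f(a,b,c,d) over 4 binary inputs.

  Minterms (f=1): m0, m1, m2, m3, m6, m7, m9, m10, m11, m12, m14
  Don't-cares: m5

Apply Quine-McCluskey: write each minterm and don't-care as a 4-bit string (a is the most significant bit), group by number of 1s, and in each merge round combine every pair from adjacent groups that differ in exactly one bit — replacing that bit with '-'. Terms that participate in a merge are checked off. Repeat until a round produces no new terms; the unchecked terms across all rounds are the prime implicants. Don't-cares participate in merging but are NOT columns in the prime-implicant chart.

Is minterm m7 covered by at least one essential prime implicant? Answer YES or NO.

[col 0] 0000*, 0001*, 0010*, 0011*, 0101*, 0110*, 0111*, 1001*, 1010*, 1011*, 1100*, 1110*
[col 1] -001*, -010*, -011*, -110*, 0-01*, 0-10*, 0-11*, 00-0*, 00-1*, 000-*, 001-*, 01-1*, 011-*, 1-10*, 10-1*, 101-*, 11-0
[col 2] --10, -0-1, -01-, 0--1, 0-1-, 00--
Prime implicants: --10, -0-1, -01-, 0--1, 0-1-, 00--, 11-0
PI chart (minterm → PIs covering it):
  0 | 00--  (sole → essential)
  1 | -0-1,0--1,00--
  2 | --10,-01-,0-1-,00--
  3 | -0-1,-01-,0--1,0-1-,00--
  6 | --10,0-1-
  7 | 0--1,0-1-
  9 | -0-1  (sole → essential)
  10 | --10,-01-
  11 | -0-1,-01-
  12 | 11-0  (sole → essential)
  14 | --10,11-0
Essential prime implicants: -0-1, 00--, 11-0

NO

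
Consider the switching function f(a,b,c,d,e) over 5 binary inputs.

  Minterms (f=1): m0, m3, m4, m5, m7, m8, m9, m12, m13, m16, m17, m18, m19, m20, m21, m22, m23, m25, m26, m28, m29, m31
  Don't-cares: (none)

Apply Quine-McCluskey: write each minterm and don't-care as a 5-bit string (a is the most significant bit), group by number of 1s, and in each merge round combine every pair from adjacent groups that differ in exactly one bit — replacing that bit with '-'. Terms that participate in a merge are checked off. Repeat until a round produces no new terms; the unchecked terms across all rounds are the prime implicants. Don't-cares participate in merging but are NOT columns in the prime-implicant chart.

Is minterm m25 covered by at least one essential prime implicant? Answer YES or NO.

NO

[col 0] 00000*, 00011*, 00100*, 00101*, 00111*, 01000*, 01001*, 01100*, 01101*, 10000*, 10001*, 10010*, 10011*, 10100*, 10101*, 10110*, 10111*, 11001*, 11010*, 11100*, 11101*, 11111*
[col 1] -0000*, -0011*, -0100*, -0101*, -0111*, -1001*, -1100*, -1101*, 0-000*, 0-100*, 0-101*, 00-00*, 00-11*, 001-1*, 0010-*, 01-00*, 01-01*, 0100-*, 0110-*, 1-001*, 1-010, 1-100*, 1-101*, 1-111*, 10-00*, 10-01*, 10-10*, 10-11*, 100-0*, 100-1*, 1000-*, 1001-*, 101-0*, 101-1*, 1010-*, 1011-*, 11-01*, 111-1*, 1110-*
[col 2] --100*, --101*, -0-00, -0-11, -01-1, -010-*, -1-01, -110-*, 0--00, 0-10-*, 01-0-, 1--01, 1-1-1, 1-10-*, 10--0*, 10--1*, 10-0-*, 10-1-*, 100--*, 101--*
[col 3] --10-, 10---
Prime implicants: --10-, -0-00, -0-11, -01-1, -1-01, 0--00, 01-0-, 1--01, 1-010, 1-1-1, 10---
PI chart (minterm → PIs covering it):
  0 | -0-00,0--00
  3 | -0-11  (sole → essential)
  4 | --10-,-0-00,0--00
  5 | --10-,-01-1
  7 | -0-11,-01-1
  8 | 0--00,01-0-
  9 | -1-01,01-0-
  12 | --10-,0--00,01-0-
  13 | --10-,-1-01,01-0-
  16 | -0-00,10---
  17 | 1--01,10---
  18 | 1-010,10---
  19 | -0-11,10---
  20 | --10-,-0-00,10---
  21 | --10-,-01-1,1--01,1-1-1,10---
  22 | 10---  (sole → essential)
  23 | -0-11,-01-1,1-1-1,10---
  25 | -1-01,1--01
  26 | 1-010  (sole → essential)
  28 | --10-  (sole → essential)
  29 | --10-,-1-01,1--01,1-1-1
  31 | 1-1-1  (sole → essential)
Essential prime implicants: --10-, -0-11, 1-010, 1-1-1, 10---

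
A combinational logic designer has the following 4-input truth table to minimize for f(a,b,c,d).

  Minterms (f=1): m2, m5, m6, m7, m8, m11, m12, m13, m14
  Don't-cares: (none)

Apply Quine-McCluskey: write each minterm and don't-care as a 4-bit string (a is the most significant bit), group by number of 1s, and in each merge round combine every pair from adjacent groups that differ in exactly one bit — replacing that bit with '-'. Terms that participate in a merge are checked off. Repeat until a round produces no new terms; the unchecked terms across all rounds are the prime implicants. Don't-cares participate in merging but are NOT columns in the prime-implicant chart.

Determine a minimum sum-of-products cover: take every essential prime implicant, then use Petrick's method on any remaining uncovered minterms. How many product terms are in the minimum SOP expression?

[col 0] 0010*, 0101*, 0110*, 0111*, 1000*, 1011, 1100*, 1101*, 1110*
[col 1] -101, -110, 0-10, 01-1, 011-, 1-00, 11-0, 110-
Prime implicants: -101, -110, 0-10, 01-1, 011-, 1-00, 1011, 11-0, 110-
PI chart (minterm → PIs covering it):
  2 | 0-10  (sole → essential)
  5 | -101,01-1
  6 | -110,0-10,011-
  7 | 01-1,011-
  8 | 1-00  (sole → essential)
  11 | 1011  (sole → essential)
  12 | 1-00,11-0,110-
  13 | -101,110-
  14 | -110,11-0
Essential prime implicants: 0-10, 1-00, 1011
Petrick residual → -101, -110, 01-1
Minimum SOP uses 6 PIs: bc'd + bcd' + a'cd' + a'bd + ac'd' + ab'cd

6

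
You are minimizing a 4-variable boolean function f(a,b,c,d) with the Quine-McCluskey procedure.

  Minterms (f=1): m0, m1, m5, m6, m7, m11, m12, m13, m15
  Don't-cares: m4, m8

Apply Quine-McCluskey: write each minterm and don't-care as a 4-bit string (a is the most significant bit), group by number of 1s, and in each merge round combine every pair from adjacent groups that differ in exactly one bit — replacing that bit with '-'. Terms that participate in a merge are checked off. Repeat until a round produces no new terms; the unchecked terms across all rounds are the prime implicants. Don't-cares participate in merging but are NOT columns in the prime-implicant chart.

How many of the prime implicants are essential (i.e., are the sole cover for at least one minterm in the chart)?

[col 0] 0000*, 0001*, 0100*, 0101*, 0110*, 0111*, 1000*, 1011*, 1100*, 1101*, 1111*
[col 1] -000*, -100*, -101*, -111*, 0-00*, 0-01*, 000-*, 01-0*, 01-1*, 010-*, 011-*, 1-00*, 1-11, 11-1*, 110-*
[col 2] --00, -1-1, -10-, 0-0-, 01--
Prime implicants: --00, -1-1, -10-, 0-0-, 01--, 1-11
PI chart (minterm → PIs covering it):
  0 | --00,0-0-
  1 | 0-0-  (sole → essential)
  5 | -1-1,-10-,0-0-,01--
  6 | 01--  (sole → essential)
  7 | -1-1,01--
  11 | 1-11  (sole → essential)
  12 | --00,-10-
  13 | -1-1,-10-
  15 | -1-1,1-11
Essential prime implicants: 0-0-, 01--, 1-11

3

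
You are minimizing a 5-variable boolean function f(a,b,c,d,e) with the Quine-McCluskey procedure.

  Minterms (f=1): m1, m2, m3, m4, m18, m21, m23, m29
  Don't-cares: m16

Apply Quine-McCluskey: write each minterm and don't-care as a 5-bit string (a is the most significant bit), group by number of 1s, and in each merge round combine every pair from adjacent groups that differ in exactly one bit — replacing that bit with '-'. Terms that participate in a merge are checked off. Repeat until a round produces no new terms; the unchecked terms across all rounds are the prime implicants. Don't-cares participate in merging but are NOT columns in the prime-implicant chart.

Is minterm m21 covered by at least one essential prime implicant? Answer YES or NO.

[col 0] 00001*, 00010*, 00011*, 00100, 10000*, 10010*, 10101*, 10111*, 11101*
[col 1] -0010, 000-1, 0001-, 1-101, 100-0, 101-1
Prime implicants: -0010, 000-1, 0001-, 00100, 1-101, 100-0, 101-1
PI chart (minterm → PIs covering it):
  1 | 000-1  (sole → essential)
  2 | -0010,0001-
  3 | 000-1,0001-
  4 | 00100  (sole → essential)
  18 | -0010,100-0
  21 | 1-101,101-1
  23 | 101-1  (sole → essential)
  29 | 1-101  (sole → essential)
Essential prime implicants: 000-1, 00100, 1-101, 101-1

YES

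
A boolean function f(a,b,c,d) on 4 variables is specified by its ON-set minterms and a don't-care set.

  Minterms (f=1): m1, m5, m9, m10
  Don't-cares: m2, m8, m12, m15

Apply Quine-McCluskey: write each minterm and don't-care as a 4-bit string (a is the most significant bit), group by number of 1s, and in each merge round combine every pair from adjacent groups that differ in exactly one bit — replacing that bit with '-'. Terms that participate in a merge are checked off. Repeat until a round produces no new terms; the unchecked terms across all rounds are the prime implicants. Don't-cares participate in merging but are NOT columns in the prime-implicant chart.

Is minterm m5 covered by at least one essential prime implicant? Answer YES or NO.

size-2^0 implicants → 0001(✓)  0010(✓)  0101(✓)  1000(✓)  1001(✓)  1010(✓)  1100(✓)  1111
size-2^1 implicants → -001  -010  0-01  1-00  10-0  100-
Unchecked terms (primes): -001, -010, 0-01, 1-00, 10-0, 100-, 1111
Minterm coverage:
  m1 ⊆ -001,0-01
  m5 ⊆ 0-01 [E]
  m9 ⊆ -001,100-
  m10 ⊆ -010,10-0
E = {0-01}

YES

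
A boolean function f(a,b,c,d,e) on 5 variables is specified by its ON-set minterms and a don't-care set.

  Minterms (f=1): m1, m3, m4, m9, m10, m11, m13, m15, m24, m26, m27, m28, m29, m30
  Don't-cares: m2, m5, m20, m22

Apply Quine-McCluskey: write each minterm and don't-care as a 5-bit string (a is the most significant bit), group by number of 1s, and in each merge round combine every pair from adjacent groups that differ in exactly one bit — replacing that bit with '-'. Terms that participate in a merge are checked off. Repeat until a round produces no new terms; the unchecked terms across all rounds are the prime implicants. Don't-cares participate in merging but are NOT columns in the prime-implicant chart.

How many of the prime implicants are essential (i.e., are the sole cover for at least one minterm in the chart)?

3

Round 0: 00001✓ 00010✓ 00011✓ 00100✓ 00101✓ 01001✓ 01010✓ 01011✓ 01101✓ 01111✓ 10100✓ 10110✓ 11000✓ 11010✓ 11011✓ 11100✓ 11101✓ 11110✓
Round 1: -0100 -1010✓ -1011✓ -1101 0-001✓ 0-010✓ 0-011✓ 0-101✓ 00-01✓ 000-1✓ 0001-✓ 0010- 01-01✓ 01-11✓ 010-1✓ 0101-✓ 011-1✓ 1-100✓ 1-110✓ 101-0✓ 11-00✓ 11-10✓ 110-0✓ 1101-✓ 111-0✓ 1110-
Round 2: -101- 0--01 0-0-1 0-01- 01--1 1-1-0 11--0
PIs = {-0100, -101-, -1101, 0--01, 0-0-1, 0-01-, 0010-, 01--1, 1-1-0, 11--0, 1110-}
Coverage chart:
  m1: 0--01,0-0-1
  m3: 0-0-1,0-01-
  m4: -0100,0010-
  m9: 0--01,0-0-1,01--1
  m10: -101-,0-01-
  m11: -101-,0-0-1,0-01-,01--1
  m13: -1101,0--01,01--1
  m15: 01--1 ←essential
  m24: 11--0 ←essential
  m26: -101-,11--0
  m27: -101- ←essential
  m28: 1-1-0,11--0,1110-
  m29: -1101,1110-
  m30: 1-1-0,11--0
Essential: -101-, 01--1, 11--0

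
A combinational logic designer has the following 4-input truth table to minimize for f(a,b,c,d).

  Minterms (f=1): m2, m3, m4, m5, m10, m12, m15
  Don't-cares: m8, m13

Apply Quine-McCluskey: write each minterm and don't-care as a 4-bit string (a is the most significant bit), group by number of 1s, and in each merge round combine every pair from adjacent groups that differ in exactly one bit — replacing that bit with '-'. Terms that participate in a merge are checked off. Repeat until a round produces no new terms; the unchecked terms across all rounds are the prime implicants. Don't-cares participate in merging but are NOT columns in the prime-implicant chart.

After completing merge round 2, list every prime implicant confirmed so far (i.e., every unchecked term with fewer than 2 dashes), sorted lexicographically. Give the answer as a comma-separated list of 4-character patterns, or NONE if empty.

size-2^0 implicants → 0010(✓)  0011(✓)  0100(✓)  0101(✓)  1000(✓)  1010(✓)  1100(✓)  1101(✓)  1111(✓)
size-2^1 implicants → -010  -100(✓)  -101(✓)  001-  010-(✓)  1-00  10-0  11-1  110-(✓)
size-2^2 implicants → -10-
Unchecked terms (primes): -010, -10-, 001-, 1-00, 10-0, 11-1

-010, 001-, 1-00, 10-0, 11-1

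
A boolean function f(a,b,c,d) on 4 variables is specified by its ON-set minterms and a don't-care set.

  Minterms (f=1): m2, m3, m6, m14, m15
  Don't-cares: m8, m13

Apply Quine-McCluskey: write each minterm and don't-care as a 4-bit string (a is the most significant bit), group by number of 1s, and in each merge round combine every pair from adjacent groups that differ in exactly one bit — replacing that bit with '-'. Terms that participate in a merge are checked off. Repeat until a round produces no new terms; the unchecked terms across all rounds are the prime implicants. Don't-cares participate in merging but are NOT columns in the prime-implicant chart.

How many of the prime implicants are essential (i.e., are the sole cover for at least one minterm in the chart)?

1

Round 0: 0010✓ 0011✓ 0110✓ 1000 1101✓ 1110✓ 1111✓
Round 1: -110 0-10 001- 11-1 111-
PIs = {-110, 0-10, 001-, 1000, 11-1, 111-}
Coverage chart:
  m2: 0-10,001-
  m3: 001- ←essential
  m6: -110,0-10
  m14: -110,111-
  m15: 11-1,111-
Essential: 001-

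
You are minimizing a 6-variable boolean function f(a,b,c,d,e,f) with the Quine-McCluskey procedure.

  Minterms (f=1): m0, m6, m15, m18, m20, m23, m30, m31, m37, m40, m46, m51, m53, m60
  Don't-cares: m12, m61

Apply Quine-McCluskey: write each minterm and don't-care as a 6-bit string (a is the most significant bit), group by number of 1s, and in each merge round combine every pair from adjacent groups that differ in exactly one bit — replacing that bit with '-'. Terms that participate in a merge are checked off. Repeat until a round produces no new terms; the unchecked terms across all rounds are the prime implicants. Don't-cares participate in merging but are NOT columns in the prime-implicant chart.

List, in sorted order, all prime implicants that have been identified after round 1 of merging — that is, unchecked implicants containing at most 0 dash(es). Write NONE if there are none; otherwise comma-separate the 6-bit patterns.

Round 0: 000000 000110 001100 001111✓ 010010 010100 010111✓ 011110✓ 011111✓ 100101✓ 101000 101110 110011 110101✓ 111100✓ 111101✓
Round 1: 0-1111 01-111 01111- 1-0101 11-101 11110-
PIs = {0-1111, 000000, 000110, 001100, 01-111, 010010, 010100, 01111-, 1-0101, 101000, 101110, 11-101, 110011, 11110-}

000000, 000110, 001100, 010010, 010100, 101000, 101110, 110011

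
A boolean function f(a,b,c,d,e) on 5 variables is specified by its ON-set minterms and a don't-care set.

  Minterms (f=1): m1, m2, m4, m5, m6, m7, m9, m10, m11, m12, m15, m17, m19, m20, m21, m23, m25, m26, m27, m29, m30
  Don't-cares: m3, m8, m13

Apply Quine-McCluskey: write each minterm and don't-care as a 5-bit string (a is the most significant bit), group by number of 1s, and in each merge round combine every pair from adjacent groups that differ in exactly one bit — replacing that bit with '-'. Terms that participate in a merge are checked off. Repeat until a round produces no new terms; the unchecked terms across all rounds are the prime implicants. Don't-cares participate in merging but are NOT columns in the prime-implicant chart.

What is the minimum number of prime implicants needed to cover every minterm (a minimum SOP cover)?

size-2^0 implicants → 00001(✓)  00010(✓)  00011(✓)  00100(✓)  00101(✓)  00110(✓)  00111(✓)  01000(✓)  01001(✓)  01010(✓)  01011(✓)  01100(✓)  01101(✓)  01111(✓)  10001(✓)  10011(✓)  10100(✓)  10101(✓)  10111(✓)  11001(✓)  11010(✓)  11011(✓)  11101(✓)  11110(✓)
size-2^1 implicants → -0001(✓)  -0011(✓)  -0100(✓)  -0101(✓)  -0111(✓)  -1001(✓)  -1010(✓)  -1011(✓)  -1101(✓)  0-001(✓)  0-010(✓)  0-011(✓)  0-100(✓)  0-101(✓)  0-111(✓)  00-01(✓)  00-10(✓)  00-11(✓)  000-1(✓)  0001-(✓)  001-0(✓)  001-1(✓)  0010-(✓)  0011-(✓)  01-00(✓)  01-01(✓)  01-11(✓)  010-0(✓)  010-1(✓)  0100-(✓)  0101-(✓)  011-1(✓)  0110-(✓)  1-001(✓)  1-011(✓)  1-101(✓)  10-01(✓)  10-11(✓)  100-1(✓)  101-1(✓)  1010-(✓)  11-01(✓)  11-10  110-1(✓)  1101-(✓)
size-2^2 implicants → --001(✓)  --011(✓)  --101(✓)  -0-01(✓)  -0-11(✓)  -00-1(✓)  -01-1(✓)  -010-  -1-01(✓)  -10-1(✓)  -101-  0--01(✓)  0--11(✓)  0-0-1(✓)  0-01-  0-1-1(✓)  0-10-  00--1(✓)  00-1-  001--  01--1(✓)  01-0-  010--  1--01(✓)  1-0-1(✓)  10--1(✓)
size-2^3 implicants → ---01  --0-1  -0--1  0---1
Unchecked terms (primes): ---01, --0-1, -0--1, -010-, -101-, 0---1, 0-01-, 0-10-, 00-1-, 001--, 01-0-, 010--, 11-10
Minterm coverage:
  m1 ⊆ ---01,--0-1,-0--1,0---1
  m2 ⊆ 0-01-,00-1-
  m4 ⊆ -010-,0-10-,001--
  m5 ⊆ ---01,-0--1,-010-,0---1,0-10-,001--
  m6 ⊆ 00-1-,001--
  m7 ⊆ -0--1,0---1,00-1-,001--
  m9 ⊆ ---01,--0-1,0---1,01-0-,010--
  m10 ⊆ -101-,0-01-,010--
  m11 ⊆ --0-1,-101-,0---1,0-01-,010--
  m12 ⊆ 0-10-,01-0-
  m15 ⊆ 0---1 [E]
  m17 ⊆ ---01,--0-1,-0--1
  m19 ⊆ --0-1,-0--1
  m20 ⊆ -010- [E]
  m21 ⊆ ---01,-0--1,-010-
  m23 ⊆ -0--1 [E]
  m25 ⊆ ---01,--0-1
  m26 ⊆ -101-,11-10
  m27 ⊆ --0-1,-101-
  m29 ⊆ ---01 [E]
  m30 ⊆ 11-10 [E]
E = {---01, -0--1, -010-, 0---1, 11-10}
Petrick residual → -101-, 0-10-, 00-1-
Cover = d'e + b'e + b'cd' + bc'd + a'e + a'cd' + a'b'd + abde'  |cover|=8

8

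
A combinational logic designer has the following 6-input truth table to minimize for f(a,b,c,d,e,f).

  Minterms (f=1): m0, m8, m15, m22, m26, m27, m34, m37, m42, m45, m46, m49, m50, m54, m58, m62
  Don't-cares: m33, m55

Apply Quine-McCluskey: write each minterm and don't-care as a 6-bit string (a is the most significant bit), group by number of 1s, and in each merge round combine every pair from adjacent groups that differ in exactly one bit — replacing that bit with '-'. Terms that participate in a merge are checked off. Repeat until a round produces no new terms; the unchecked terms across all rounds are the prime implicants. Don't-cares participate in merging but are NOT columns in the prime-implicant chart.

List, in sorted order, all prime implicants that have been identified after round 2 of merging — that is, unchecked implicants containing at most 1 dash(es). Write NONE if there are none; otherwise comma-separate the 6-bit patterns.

-10110, -11010, 00-000, 001111, 01101-, 1-0001, 10-101, 100-01, 11011-

Round 0: 000000✓ 001000✓ 001111 010110✓ 011010✓ 011011✓ 100001✓ 100010✓ 100101✓ 101010✓ 101101✓ 101110✓ 110001✓ 110010✓ 110110✓ 110111✓ 111010✓ 111110✓
Round 1: -10110 -11010 00-000 01101- 1-0001 1-0010✓ 1-1010✓ 1-1110✓ 10-010✓ 10-101 100-01 101-10✓ 11-010✓ 11-110✓ 110-10✓ 11011- 111-10✓
Round 2: 1--010 1-1-10 11--10
PIs = {-10110, -11010, 00-000, 001111, 01101-, 1--010, 1-0001, 1-1-10, 10-101, 100-01, 11--10, 11011-}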